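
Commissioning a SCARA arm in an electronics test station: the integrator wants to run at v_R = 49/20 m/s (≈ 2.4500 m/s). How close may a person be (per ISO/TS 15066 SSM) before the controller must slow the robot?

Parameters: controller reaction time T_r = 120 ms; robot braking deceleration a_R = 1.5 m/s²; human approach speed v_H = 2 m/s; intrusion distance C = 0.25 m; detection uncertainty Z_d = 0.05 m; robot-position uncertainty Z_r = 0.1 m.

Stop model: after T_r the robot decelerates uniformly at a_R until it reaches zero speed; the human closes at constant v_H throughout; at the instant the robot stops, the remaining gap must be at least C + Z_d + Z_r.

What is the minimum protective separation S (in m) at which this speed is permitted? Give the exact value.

S_min = 12403/2000 m = 6.2015 m

stop time T_s = (49/20)/(3/2) = 1.6333 s
robot covers v_R·T_r = 2.4500·0.1200 = 0.2940 m before braking
braking distance = 2.4500²/(2·1.5000) = 2.0008 m
person approaches 2.0000·(0.1200+1.6333) = 3.5067 m
C+Z_d+Z_r = 0.2500+0.0500+0.1000 = 0.4000 m
S_min ≈ 0.2940+2.0008+3.5067+0.4000  ⇒  S_min = 12403/2000 m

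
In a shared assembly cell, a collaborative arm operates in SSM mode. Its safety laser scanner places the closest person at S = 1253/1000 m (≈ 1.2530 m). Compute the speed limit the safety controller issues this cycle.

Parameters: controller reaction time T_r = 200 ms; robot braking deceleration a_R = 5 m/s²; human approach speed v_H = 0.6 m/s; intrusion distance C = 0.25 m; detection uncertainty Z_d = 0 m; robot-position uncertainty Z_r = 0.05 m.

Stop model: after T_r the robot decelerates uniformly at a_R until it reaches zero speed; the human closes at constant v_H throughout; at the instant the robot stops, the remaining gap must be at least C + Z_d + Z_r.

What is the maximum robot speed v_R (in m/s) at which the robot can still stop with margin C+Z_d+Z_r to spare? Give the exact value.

collect terms ⇒ (1/10)·v_R² + (8/25)·v_R + (-833/1000) = 0
  disc = (8/25)² − 4·(1/10)·(-833/1000) = 1089/2500 ; √disc = 33/50
  v_R = (−(8/25) + 33/50) / (2·(1/10)) = 17/10 m/s
check:
braking lasts T_s = (17/10)/5 = 0.3400 s
robot covers v_R·T_r = 1.7000·0.2000 = 0.3400 m before braking
robot under decel: 1.7000²/(2·5.0000) = 0.2890 m
person approaches 0.6000·(0.2000+0.3400) = 0.3240 m
margins: 0.2500+0.0000+0.0500 = 0.3000 m
sum ≈ 0.3400+0.2890+0.3240+0.3000 ≈ 1.2530 m = S ✓

v_R_max = 17/10 m/s = 1.7000 m/s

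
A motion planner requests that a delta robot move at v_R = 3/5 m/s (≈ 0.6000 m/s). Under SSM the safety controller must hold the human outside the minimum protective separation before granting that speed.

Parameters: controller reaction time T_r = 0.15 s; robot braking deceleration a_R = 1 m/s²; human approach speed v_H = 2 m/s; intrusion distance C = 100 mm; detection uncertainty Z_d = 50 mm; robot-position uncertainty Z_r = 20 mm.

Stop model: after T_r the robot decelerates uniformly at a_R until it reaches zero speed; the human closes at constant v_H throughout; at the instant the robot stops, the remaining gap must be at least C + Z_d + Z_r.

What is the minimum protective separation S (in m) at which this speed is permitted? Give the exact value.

S_min = 97/50 m = 1.9400 m

braking lasts T_s = (3/5)/1 = 0.6000 s
robot in T_r: 0.6000·0.1500 = 0.0900 m
robot covers 0.6000·0.6000 − ½·1.0000·0.6000² = 0.1800 m while stopping
human over T_r+T_s: 2.0000·(0.1500+0.6000) = 1.5000 m
margins: 0.1000+0.0500+0.0200 = 0.1700 m
S_min ≈ 0.0900+0.1800+1.5000+0.1700  ⇒  S_min = 97/50 m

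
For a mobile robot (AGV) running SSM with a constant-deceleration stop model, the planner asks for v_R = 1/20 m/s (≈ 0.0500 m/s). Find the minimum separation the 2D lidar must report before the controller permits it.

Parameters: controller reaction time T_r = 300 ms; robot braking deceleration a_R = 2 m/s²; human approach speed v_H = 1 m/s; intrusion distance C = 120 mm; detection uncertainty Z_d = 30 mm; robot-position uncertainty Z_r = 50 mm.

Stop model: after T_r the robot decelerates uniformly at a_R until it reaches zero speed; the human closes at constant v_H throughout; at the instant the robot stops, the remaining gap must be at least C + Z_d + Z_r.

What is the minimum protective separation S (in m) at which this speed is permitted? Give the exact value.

braking lasts T_s = (1/20)/2 = 0.0250 s
reaction-phase robot travel = 0.0500·0.3000 = 0.0150 m
robot under decel: 0.0500²/(2·2.0000) = 0.0006 m
human over T_r+T_s: 1.0000·(0.3000+0.0250) = 0.3250 m
margins: 0.1200+0.0300+0.0500 = 0.2000 m
S_min ≈ 0.0150+0.0006+0.3250+0.2000  ⇒  S_min = 173/320 m

S_min = 173/320 m = 0.5406 m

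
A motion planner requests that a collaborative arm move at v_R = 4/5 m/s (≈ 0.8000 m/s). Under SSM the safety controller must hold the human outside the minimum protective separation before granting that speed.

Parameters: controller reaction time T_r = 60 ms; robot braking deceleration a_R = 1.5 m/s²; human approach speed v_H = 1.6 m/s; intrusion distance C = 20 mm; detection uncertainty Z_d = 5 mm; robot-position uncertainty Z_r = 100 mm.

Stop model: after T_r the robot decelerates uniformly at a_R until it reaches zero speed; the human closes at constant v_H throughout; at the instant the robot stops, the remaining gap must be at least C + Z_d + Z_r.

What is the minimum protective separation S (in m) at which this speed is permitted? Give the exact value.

S_min = 4007/3000 m = 1.3357 m

braking lasts T_s = (4/5)/(3/2) = 0.5333 s
robot covers v_R·T_r = 0.8000·0.0600 = 0.0480 m before braking
braking distance = 0.8000²/(2·1.5000) = 0.2133 m
human closes 1.6000·0.5933 = 0.9493 m
C+Z_d+Z_r = 0.0200+0.0050+0.1000 = 0.1250 m
S_min ≈ 0.0480+0.2133+0.9493+0.1250  ⇒  S_min = 4007/3000 m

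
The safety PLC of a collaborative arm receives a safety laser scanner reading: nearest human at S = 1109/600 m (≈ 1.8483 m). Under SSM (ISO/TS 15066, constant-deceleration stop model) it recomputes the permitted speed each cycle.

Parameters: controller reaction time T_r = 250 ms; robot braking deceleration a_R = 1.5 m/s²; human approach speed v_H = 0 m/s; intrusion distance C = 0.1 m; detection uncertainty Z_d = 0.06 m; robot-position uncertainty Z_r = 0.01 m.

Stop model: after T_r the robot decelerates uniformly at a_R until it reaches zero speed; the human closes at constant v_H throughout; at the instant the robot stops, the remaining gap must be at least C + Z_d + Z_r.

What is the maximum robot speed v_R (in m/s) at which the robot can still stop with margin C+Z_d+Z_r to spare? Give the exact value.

v_R_max = 19/10 m/s = 1.9000 m/s

at the boundary: (1/3)·v² + (1/4)·v + (-1007/600) = 0
  disc = (1/4)² − 4·(1/3)·(-1007/600) = 8281/3600 ; √disc = 91/60
  v_R = (−(1/4) + 91/60) / (2·(1/3)) = 19/10 m/s
check:
stop time T_s = (19/10)/(3/2) = 1.2667 s
reaction-phase robot travel = 1.9000·0.2500 = 0.4750 m
braking distance = 1.9000²/(2·1.5000) = 1.2033 m
human closes 0.0000·1.5167 = 0.0000 m
margins: 0.1000+0.0600+0.0100 = 0.1700 m
sum ≈ 0.4750+1.2033+0.0000+0.1700 ≈ 1.8483 m = S ✓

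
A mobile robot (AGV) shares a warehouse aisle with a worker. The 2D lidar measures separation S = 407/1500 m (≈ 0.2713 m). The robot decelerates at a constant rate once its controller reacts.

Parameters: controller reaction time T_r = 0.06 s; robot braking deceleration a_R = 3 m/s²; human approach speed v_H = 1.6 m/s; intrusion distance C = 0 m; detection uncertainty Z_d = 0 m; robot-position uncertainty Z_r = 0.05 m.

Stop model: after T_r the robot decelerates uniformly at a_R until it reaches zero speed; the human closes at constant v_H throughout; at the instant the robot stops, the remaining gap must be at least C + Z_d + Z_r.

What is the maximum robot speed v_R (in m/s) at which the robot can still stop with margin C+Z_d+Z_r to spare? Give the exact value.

v_R_max = 1/5 m/s = 0.2000 m/s

quadratic (1/6)·v² + (89/150)·v + (-47/375) = 0
  disc = (89/150)² − 4·(1/6)·(-47/375) = 1089/2500 ; √disc = 33/50
  v_R = (−(89/150) + 33/50) / (2·(1/6)) = 1/5 m/s
check:
braking lasts T_s = (1/5)/3 = 0.0667 s
robot in T_r: 0.2000·0.0600 = 0.0120 m
braking distance = 0.2000²/(2·3.0000) = 0.0067 m
human over T_r+T_s: 1.6000·(0.0600+0.0667) = 0.2027 m
residual clearance needed = 0.0000+0.0000+0.0500 = 0.0500 m
sum ≈ 0.0120+0.0067+0.2027+0.0500 ≈ 0.2713 m = S ✓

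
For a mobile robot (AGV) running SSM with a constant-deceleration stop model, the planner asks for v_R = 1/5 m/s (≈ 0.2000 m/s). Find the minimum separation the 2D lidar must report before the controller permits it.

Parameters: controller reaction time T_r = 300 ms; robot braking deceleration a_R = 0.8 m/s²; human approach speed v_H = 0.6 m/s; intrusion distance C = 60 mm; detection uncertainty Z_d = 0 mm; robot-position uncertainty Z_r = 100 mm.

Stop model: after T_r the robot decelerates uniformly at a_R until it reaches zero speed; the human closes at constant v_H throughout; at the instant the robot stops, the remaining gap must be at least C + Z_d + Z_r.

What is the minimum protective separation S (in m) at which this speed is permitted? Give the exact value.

S_min = 23/40 m = 0.5750 m

braking lasts T_s = (1/5)/(4/5) = 0.2500 s
reaction-phase robot travel = 0.2000·0.3000 = 0.0600 m
braking distance = 0.2000²/(2·0.8000) = 0.0250 m
person approaches 0.6000·(0.3000+0.2500) = 0.3300 m
residual clearance needed = 0.0600+0.0000+0.1000 = 0.1600 m
S_min ≈ 0.0600+0.0250+0.3300+0.1600  ⇒  S_min = 23/40 m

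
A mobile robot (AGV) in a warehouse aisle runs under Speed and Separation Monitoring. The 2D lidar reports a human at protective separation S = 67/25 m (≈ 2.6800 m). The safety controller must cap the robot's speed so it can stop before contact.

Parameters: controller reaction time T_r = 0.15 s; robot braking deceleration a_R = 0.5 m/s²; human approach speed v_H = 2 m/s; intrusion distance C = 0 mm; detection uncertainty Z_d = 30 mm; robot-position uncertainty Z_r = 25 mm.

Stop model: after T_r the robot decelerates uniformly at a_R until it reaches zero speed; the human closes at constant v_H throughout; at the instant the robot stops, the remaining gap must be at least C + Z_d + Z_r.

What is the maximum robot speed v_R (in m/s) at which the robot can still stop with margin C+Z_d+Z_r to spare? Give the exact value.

collect terms ⇒ (1)·v_R² + (83/20)·v_R + (-93/40) = 0
  disc = (83/20)² − 4·(1)·(-93/40) = 10609/400 ; √disc = 103/20
  v_R = (−(83/20) + 103/20) / (2·(1)) = 1/2 m/s
check:
T_s = v_R/a_R = (1/2)/(1/2) = 1.0000 s
robot in T_r: 0.5000·0.1500 = 0.0750 m
robot under decel: 0.5000²/(2·0.5000) = 0.2500 m
person approaches 2.0000·(0.1500+1.0000) = 2.3000 m
C+Z_d+Z_r = 0.0000+0.0300+0.0250 = 0.0550 m
sum ≈ 0.0750+0.2500+2.3000+0.0550 ≈ 2.6800 m = S ✓

v_R_max = 1/2 m/s = 0.5000 m/s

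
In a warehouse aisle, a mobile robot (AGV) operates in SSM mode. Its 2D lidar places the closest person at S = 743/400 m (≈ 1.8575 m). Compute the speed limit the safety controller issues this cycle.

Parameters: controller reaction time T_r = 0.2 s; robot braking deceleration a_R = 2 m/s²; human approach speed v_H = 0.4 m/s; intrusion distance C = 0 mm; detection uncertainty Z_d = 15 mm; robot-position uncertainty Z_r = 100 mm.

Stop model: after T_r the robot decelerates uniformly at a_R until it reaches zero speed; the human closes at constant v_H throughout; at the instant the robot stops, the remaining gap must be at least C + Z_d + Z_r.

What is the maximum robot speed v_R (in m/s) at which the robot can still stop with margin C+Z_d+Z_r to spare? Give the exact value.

at the boundary: (1/4)·v² + (2/5)·v + (-133/80) = 0
  disc = (2/5)² − 4·(1/4)·(-133/80) = 729/400 ; √disc = 27/20
  v_R = (−(2/5) + 27/20) / (2·(1/4)) = 19/10 m/s
check:
braking lasts T_s = (19/10)/2 = 0.9500 s
reaction-phase robot travel = 1.9000·0.2000 = 0.3800 m
robot under decel: 1.9000²/(2·2.0000) = 0.9025 m
human closes 0.4000·1.1500 = 0.4600 m
residual clearance needed = 0.0000+0.0150+0.1000 = 0.1150 m
sum ≈ 0.3800+0.9025+0.4600+0.1150 ≈ 1.8575 m = S ✓

v_R_max = 19/10 m/s = 1.9000 m/s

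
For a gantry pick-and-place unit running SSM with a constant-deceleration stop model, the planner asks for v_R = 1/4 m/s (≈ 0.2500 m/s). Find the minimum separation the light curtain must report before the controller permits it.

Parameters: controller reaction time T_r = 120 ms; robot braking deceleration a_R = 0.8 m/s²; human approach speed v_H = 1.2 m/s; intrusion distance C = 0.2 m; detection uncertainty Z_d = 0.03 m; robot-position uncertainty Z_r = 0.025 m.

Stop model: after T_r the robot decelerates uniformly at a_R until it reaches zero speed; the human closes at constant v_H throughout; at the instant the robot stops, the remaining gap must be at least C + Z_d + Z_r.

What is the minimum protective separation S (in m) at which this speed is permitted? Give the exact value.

S_min = 13489/16000 m = 0.8431 m

T_s = v_R/a_R = (1/4)/(4/5) = 0.3125 s
reaction-phase robot travel = 0.2500·0.1200 = 0.0300 m
robot under decel: 0.2500²/(2·0.8000) = 0.0391 m
human over T_r+T_s: 1.2000·(0.1200+0.3125) = 0.5190 m
residual clearance needed = 0.2000+0.0300+0.0250 = 0.2550 m
S_min ≈ 0.0300+0.0391+0.5190+0.2550  ⇒  S_min = 13489/16000 m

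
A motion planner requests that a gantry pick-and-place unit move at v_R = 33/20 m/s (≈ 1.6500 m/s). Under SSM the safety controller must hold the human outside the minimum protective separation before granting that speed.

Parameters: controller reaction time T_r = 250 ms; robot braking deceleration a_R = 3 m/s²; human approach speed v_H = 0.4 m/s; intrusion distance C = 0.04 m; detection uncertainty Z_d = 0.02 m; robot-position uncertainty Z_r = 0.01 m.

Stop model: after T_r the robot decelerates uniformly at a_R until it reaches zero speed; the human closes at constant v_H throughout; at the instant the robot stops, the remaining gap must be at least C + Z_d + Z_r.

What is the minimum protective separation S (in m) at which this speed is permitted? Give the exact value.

stop time T_s = (33/20)/3 = 0.5500 s
reaction-phase robot travel = 1.6500·0.2500 = 0.4125 m
robot under decel: 1.6500²/(2·3.0000) = 0.4537 m
person approaches 0.4000·(0.2500+0.5500) = 0.3200 m
residual clearance needed = 0.0400+0.0200+0.0100 = 0.0700 m
S_min ≈ 0.4125+0.4537+0.3200+0.0700  ⇒  S_min = 201/160 m

S_min = 201/160 m = 1.2563 m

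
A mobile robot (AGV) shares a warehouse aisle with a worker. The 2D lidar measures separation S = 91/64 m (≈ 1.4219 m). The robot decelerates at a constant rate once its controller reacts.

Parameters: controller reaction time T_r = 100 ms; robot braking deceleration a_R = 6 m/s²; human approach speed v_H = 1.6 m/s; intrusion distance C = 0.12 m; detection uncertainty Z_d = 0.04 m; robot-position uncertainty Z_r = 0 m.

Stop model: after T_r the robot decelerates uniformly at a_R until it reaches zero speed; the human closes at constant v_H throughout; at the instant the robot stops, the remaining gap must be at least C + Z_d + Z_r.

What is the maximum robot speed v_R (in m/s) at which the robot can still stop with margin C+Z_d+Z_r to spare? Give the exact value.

collect terms ⇒ (1/12)·v_R² + (11/30)·v_R + (-1763/1600) = 0
  disc = (11/30)² − 4·(1/12)·(-1763/1600) = 289/576 ; √disc = 17/24
  v_R = (−(11/30) + 17/24) / (2·(1/12)) = 41/20 m/s
check:
T_s = v_R/a_R = (41/20)/6 = 0.3417 s
robot covers v_R·T_r = 2.0500·0.1000 = 0.2050 m before braking
robot under decel: 2.0500²/(2·6.0000) = 0.3502 m
human closes 1.6000·0.4417 = 0.7067 m
margins: 0.1200+0.0400+0.0000 = 0.1600 m
sum ≈ 0.2050+0.3502+0.7067+0.1600 ≈ 1.4219 m = S ✓

v_R_max = 41/20 m/s = 2.0500 m/s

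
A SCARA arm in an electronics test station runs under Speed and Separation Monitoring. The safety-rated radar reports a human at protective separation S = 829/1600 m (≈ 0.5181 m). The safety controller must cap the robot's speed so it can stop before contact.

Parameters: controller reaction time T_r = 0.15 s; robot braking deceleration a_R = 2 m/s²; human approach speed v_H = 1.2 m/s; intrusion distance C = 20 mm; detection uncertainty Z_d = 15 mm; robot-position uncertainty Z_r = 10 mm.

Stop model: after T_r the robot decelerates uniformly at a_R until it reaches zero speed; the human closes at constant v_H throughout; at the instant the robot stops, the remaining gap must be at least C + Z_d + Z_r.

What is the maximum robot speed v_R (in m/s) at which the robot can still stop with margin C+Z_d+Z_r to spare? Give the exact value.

at the boundary: (1/4)·v² + (3/4)·v + (-469/1600) = 0
  disc = (3/4)² − 4·(1/4)·(-469/1600) = 1369/1600 ; √disc = 37/40
  v_R = (−(3/4) + 37/40) / (2·(1/4)) = 7/20 m/s
check:
braking lasts T_s = (7/20)/2 = 0.1750 s
reaction-phase robot travel = 0.3500·0.1500 = 0.0525 m
braking distance = 0.3500²/(2·2.0000) = 0.0306 m
human closes 1.2000·0.3250 = 0.3900 m
C+Z_d+Z_r = 0.0200+0.0150+0.0100 = 0.0450 m
sum ≈ 0.0525+0.0306+0.3900+0.0450 ≈ 0.5181 m = S ✓

v_R_max = 7/20 m/s = 0.3500 m/s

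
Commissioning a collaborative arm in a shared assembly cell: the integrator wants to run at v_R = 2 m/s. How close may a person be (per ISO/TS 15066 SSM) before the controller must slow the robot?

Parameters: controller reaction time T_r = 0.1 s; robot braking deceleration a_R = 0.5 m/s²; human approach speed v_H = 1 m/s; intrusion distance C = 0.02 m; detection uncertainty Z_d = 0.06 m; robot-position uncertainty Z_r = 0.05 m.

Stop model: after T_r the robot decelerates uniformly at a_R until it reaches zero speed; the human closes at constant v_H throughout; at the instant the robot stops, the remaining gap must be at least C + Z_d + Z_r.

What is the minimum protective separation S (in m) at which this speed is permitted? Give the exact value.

S_min = 843/100 m = 8.4300 m

T_s = v_R/a_R = 2/(1/2) = 4.0000 s
reaction-phase robot travel = 2.0000·0.1000 = 0.2000 m
robot covers 2.0000·4.0000 − ½·0.5000·4.0000² = 4.0000 m while stopping
human over T_r+T_s: 1.0000·(0.1000+4.0000) = 4.1000 m
C+Z_d+Z_r = 0.0200+0.0600+0.0500 = 0.1300 m
S_min ≈ 0.2000+4.0000+4.1000+0.1300  ⇒  S_min = 843/100 m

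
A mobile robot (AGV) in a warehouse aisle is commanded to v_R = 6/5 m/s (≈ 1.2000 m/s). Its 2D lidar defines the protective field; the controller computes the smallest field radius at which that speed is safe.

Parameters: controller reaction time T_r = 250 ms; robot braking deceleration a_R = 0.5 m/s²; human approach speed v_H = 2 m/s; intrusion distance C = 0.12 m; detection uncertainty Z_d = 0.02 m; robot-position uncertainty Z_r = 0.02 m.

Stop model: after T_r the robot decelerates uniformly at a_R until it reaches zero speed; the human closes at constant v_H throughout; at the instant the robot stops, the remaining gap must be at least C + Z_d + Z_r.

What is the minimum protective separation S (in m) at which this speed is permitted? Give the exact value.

T_s = v_R/a_R = (6/5)/(1/2) = 2.4000 s
reaction-phase robot travel = 1.2000·0.2500 = 0.3000 m
braking distance = 1.2000²/(2·0.5000) = 1.4400 m
human over T_r+T_s: 2.0000·(0.2500+2.4000) = 5.3000 m
residual clearance needed = 0.1200+0.0200+0.0200 = 0.1600 m
S_min ≈ 0.3000+1.4400+5.3000+0.1600  ⇒  S_min = 36/5 m

S_min = 36/5 m = 7.2000 m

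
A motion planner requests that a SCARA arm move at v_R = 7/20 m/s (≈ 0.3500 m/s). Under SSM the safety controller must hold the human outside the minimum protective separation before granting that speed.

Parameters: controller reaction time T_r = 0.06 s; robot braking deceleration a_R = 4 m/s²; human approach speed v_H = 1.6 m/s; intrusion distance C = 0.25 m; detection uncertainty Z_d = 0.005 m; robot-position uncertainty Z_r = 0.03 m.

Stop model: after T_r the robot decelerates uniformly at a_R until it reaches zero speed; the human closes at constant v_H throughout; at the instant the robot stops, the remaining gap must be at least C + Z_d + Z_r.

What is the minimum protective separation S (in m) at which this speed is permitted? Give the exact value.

stop time T_s = (7/20)/4 = 0.0875 s
reaction-phase robot travel = 0.3500·0.0600 = 0.0210 m
robot covers 0.3500·0.0875 − ½·4.0000·0.0875² = 0.0153 m while stopping
human over T_r+T_s: 1.6000·(0.0600+0.0875) = 0.2360 m
margins: 0.2500+0.0050+0.0300 = 0.2850 m
S_min ≈ 0.0210+0.0153+0.2360+0.2850  ⇒  S_min = 8917/16000 m

S_min = 8917/16000 m = 0.5573 m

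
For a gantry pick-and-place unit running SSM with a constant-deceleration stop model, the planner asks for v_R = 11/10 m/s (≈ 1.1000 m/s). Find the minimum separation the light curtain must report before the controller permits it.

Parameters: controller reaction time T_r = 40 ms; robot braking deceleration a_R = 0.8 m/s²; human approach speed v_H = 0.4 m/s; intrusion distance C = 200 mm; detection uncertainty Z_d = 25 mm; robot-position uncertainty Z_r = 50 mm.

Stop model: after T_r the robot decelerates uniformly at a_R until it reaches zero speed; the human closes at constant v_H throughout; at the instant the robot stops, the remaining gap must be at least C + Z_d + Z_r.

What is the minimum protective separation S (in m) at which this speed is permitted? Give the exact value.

stop time T_s = (11/10)/(4/5) = 1.3750 s
reaction-phase robot travel = 1.1000·0.0400 = 0.0440 m
robot covers 1.1000·1.3750 − ½·0.8000·1.3750² = 0.7562 m while stopping
human over T_r+T_s: 0.4000·(0.0400+1.3750) = 0.5660 m
residual clearance needed = 0.2000+0.0250+0.0500 = 0.2750 m
S_min ≈ 0.0440+0.7562+0.5660+0.2750  ⇒  S_min = 1313/800 m

S_min = 1313/800 m = 1.6413 m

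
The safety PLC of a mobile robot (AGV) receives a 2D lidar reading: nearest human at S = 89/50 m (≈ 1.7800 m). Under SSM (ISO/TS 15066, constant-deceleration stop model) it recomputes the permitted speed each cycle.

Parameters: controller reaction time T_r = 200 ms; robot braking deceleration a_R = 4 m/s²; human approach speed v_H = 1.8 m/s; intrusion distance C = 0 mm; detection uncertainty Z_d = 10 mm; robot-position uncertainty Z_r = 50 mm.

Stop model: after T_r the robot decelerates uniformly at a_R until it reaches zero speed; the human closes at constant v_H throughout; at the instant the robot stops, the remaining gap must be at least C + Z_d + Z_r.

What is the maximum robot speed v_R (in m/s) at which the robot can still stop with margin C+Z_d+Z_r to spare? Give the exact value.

quadratic (1/8)·v² + (13/20)·v + (-34/25) = 0
  disc = (13/20)² − 4·(1/8)·(-34/25) = 441/400 ; √disc = 21/20
  v_R = (−(13/20) + 21/20) / (2·(1/8)) = 8/5 m/s
check:
braking lasts T_s = (8/5)/4 = 0.4000 s
robot in T_r: 1.6000·0.2000 = 0.3200 m
braking distance = 1.6000²/(2·4.0000) = 0.3200 m
human over T_r+T_s: 1.8000·(0.2000+0.4000) = 1.0800 m
margins: 0.0000+0.0100+0.0500 = 0.0600 m
sum ≈ 0.3200+0.3200+1.0800+0.0600 ≈ 1.7800 m = S ✓

v_R_max = 8/5 m/s = 1.6000 m/s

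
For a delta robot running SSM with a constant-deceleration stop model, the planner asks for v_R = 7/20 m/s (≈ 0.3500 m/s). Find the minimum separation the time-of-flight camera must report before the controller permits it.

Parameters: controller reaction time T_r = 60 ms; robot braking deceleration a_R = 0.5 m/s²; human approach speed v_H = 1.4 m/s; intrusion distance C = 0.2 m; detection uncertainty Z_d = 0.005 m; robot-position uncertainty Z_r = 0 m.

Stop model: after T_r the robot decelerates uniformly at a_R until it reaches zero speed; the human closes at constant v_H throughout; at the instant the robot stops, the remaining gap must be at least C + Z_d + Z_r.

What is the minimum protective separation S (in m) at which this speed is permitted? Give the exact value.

braking lasts T_s = (7/20)/(1/2) = 0.7000 s
reaction-phase robot travel = 0.3500·0.0600 = 0.0210 m
braking distance = 0.3500²/(2·0.5000) = 0.1225 m
human over T_r+T_s: 1.4000·(0.0600+0.7000) = 1.0640 m
margins: 0.2000+0.0050+0.0000 = 0.2050 m
S_min ≈ 0.0210+0.1225+1.0640+0.2050  ⇒  S_min = 113/80 m

S_min = 113/80 m = 1.4125 m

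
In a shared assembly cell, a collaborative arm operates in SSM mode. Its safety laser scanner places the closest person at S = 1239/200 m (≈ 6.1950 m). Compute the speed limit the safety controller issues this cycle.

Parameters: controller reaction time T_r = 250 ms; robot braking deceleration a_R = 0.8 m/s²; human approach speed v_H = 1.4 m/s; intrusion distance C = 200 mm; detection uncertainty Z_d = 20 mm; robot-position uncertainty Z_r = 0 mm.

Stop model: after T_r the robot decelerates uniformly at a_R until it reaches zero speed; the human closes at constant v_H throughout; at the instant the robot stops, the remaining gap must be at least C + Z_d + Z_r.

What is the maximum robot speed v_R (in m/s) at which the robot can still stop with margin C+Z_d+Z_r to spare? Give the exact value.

quadratic (5/8)·v² + (2)·v + (-45/8) = 0
  disc = (2)² − 4·(5/8)·(-45/8) = 289/16 ; √disc = 17/4
  v_R = (−(2) + 17/4) / (2·(5/8)) = 9/5 m/s
check:
T_s = v_R/a_R = (9/5)/(4/5) = 2.2500 s
reaction-phase robot travel = 1.8000·0.2500 = 0.4500 m
robot under decel: 1.8000²/(2·0.8000) = 2.0250 m
human closes 1.4000·2.5000 = 3.5000 m
C+Z_d+Z_r = 0.2000+0.0200+0.0000 = 0.2200 m
sum ≈ 0.4500+2.0250+3.5000+0.2200 ≈ 6.1950 m = S ✓

v_R_max = 9/5 m/s = 1.8000 m/s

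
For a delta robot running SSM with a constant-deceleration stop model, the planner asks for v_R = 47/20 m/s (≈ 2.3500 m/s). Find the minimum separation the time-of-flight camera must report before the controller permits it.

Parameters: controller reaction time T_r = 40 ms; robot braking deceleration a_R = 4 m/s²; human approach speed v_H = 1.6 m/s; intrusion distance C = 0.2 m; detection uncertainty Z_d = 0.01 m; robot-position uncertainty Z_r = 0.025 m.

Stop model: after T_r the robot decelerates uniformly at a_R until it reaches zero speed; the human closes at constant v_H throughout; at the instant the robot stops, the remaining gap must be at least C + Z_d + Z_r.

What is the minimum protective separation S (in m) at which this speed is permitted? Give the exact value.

T_s = v_R/a_R = (47/20)/4 = 0.5875 s
robot covers v_R·T_r = 2.3500·0.0400 = 0.0940 m before braking
robot covers 2.3500·0.5875 − ½·4.0000·0.5875² = 0.6903 m while stopping
human closes 1.6000·0.6275 = 1.0040 m
residual clearance needed = 0.2000+0.0100+0.0250 = 0.2350 m
S_min ≈ 0.0940+0.6903+1.0040+0.2350  ⇒  S_min = 32373/16000 m

S_min = 32373/16000 m = 2.0233 m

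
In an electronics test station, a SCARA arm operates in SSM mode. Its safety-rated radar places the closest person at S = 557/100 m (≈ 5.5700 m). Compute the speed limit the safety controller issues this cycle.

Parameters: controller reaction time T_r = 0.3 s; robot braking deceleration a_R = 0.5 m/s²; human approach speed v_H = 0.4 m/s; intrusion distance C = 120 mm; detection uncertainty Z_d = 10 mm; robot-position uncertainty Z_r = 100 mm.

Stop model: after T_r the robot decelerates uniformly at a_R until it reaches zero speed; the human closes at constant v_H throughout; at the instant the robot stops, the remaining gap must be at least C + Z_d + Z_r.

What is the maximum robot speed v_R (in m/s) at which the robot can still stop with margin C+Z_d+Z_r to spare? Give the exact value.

quadratic (1)·v² + (11/10)·v + (-261/50) = 0
  disc = (11/10)² − 4·(1)·(-261/50) = 2209/100 ; √disc = 47/10
  v_R = (−(11/10) + 47/10) / (2·(1)) = 9/5 m/s
check:
stop time T_s = (9/5)/(1/2) = 3.6000 s
robot in T_r: 1.8000·0.3000 = 0.5400 m
robot covers 1.8000·3.6000 − ½·0.5000·3.6000² = 3.2400 m while stopping
human closes 0.4000·3.9000 = 1.5600 m
margins: 0.1200+0.0100+0.1000 = 0.2300 m
sum ≈ 0.5400+3.2400+1.5600+0.2300 ≈ 5.5700 m = S ✓

v_R_max = 9/5 m/s = 1.8000 m/s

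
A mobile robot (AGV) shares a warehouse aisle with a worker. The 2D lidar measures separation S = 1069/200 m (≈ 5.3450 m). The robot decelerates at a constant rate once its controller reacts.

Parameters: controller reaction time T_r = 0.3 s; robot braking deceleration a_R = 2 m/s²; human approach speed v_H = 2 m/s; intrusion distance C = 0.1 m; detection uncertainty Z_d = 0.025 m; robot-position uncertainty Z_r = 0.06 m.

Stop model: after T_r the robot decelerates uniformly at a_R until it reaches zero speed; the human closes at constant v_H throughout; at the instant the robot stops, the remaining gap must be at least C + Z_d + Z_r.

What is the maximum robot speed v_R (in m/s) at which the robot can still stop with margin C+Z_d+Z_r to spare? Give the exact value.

quadratic (1/4)·v² + (13/10)·v + (-114/25) = 0
  disc = (13/10)² − 4·(1/4)·(-114/25) = 25/4 ; √disc = 5/2
  v_R = (−(13/10) + 5/2) / (2·(1/4)) = 12/5 m/s
check:
braking lasts T_s = (12/5)/2 = 1.2000 s
robot covers v_R·T_r = 2.4000·0.3000 = 0.7200 m before braking
braking distance = 2.4000²/(2·2.0000) = 1.4400 m
person approaches 2.0000·(0.3000+1.2000) = 3.0000 m
C+Z_d+Z_r = 0.1000+0.0250+0.0600 = 0.1850 m
sum ≈ 0.7200+1.4400+3.0000+0.1850 ≈ 5.3450 m = S ✓

v_R_max = 12/5 m/s = 2.4000 m/s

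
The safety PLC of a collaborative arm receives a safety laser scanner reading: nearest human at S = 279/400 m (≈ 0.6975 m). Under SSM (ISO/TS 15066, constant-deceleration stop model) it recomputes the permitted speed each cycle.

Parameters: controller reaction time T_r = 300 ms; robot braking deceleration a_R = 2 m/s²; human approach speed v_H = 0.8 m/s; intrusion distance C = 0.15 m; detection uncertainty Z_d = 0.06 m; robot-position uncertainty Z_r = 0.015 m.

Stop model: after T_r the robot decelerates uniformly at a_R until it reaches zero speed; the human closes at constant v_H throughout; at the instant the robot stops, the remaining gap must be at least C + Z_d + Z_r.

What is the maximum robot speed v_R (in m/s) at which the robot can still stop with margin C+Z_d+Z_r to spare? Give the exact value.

collect terms ⇒ (1/4)·v_R² + (7/10)·v_R + (-93/400) = 0
  disc = (7/10)² − 4·(1/4)·(-93/400) = 289/400 ; √disc = 17/20
  v_R = (−(7/10) + 17/20) / (2·(1/4)) = 3/10 m/s
check:
T_s = v_R/a_R = (3/10)/2 = 0.1500 s
robot in T_r: 0.3000·0.3000 = 0.0900 m
robot covers 0.3000·0.1500 − ½·2.0000·0.1500² = 0.0225 m while stopping
human over T_r+T_s: 0.8000·(0.3000+0.1500) = 0.3600 m
margins: 0.1500+0.0600+0.0150 = 0.2250 m
sum ≈ 0.0900+0.0225+0.3600+0.2250 ≈ 0.6975 m = S ✓

v_R_max = 3/10 m/s = 0.3000 m/s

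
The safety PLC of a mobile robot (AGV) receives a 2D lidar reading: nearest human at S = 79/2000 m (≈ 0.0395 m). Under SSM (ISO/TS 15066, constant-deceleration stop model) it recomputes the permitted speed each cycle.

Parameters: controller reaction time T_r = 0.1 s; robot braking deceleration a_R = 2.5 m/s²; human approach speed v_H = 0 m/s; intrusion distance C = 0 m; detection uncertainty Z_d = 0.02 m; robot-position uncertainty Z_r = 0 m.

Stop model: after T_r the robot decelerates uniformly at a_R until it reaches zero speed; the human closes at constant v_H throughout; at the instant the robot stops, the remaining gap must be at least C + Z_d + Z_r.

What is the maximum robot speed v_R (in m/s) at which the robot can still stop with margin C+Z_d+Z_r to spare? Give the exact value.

quadratic (1/5)·v² + (1/10)·v + (-39/2000) = 0
  disc = (1/10)² − 4·(1/5)·(-39/2000) = 16/625 ; √disc = 4/25
  v_R = (−(1/10) + 4/25) / (2·(1/5)) = 3/20 m/s
check:
stop time T_s = (3/20)/(5/2) = 0.0600 s
robot in T_r: 0.1500·0.1000 = 0.0150 m
braking distance = 0.1500²/(2·2.5000) = 0.0045 m
human closes 0.0000·0.1600 = 0.0000 m
residual clearance needed = 0.0000+0.0200+0.0000 = 0.0200 m
sum ≈ 0.0150+0.0045+0.0000+0.0200 ≈ 0.0395 m = S ✓

v_R_max = 3/20 m/s = 0.1500 m/s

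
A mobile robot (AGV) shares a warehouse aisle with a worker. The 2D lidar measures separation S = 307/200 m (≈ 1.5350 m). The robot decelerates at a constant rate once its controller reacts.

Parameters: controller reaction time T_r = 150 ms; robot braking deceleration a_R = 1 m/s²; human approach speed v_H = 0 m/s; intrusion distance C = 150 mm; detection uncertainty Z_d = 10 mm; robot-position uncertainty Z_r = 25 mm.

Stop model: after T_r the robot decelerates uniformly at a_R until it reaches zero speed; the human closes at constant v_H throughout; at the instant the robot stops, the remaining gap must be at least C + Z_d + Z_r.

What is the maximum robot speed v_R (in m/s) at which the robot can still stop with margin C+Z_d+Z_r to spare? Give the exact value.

v_R_max = 3/2 m/s = 1.5000 m/s

collect terms ⇒ (1/2)·v_R² + (3/20)·v_R + (-27/20) = 0
  disc = (3/20)² − 4·(1/2)·(-27/20) = 1089/400 ; √disc = 33/20
  v_R = (−(3/20) + 33/20) / (2·(1/2)) = 3/2 m/s
check:
stop time T_s = (3/2)/1 = 1.5000 s
robot covers v_R·T_r = 1.5000·0.1500 = 0.2250 m before braking
robot under decel: 1.5000²/(2·1.0000) = 1.1250 m
person approaches 0.0000·(0.1500+1.5000) = 0.0000 m
C+Z_d+Z_r = 0.1500+0.0100+0.0250 = 0.1850 m
sum ≈ 0.2250+1.1250+0.0000+0.1850 ≈ 1.5350 m = S ✓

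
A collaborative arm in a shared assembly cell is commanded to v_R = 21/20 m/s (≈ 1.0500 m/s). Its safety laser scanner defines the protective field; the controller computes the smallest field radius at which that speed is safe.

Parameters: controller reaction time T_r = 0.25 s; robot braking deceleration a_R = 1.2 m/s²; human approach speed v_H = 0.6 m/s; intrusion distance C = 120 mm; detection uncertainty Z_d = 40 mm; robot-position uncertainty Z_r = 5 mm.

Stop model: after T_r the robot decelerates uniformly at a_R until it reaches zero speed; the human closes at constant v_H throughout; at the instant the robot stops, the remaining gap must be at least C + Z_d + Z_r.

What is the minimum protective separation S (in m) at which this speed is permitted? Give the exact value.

T_s = v_R/a_R = (21/20)/(6/5) = 0.8750 s
robot covers v_R·T_r = 1.0500·0.2500 = 0.2625 m before braking
robot covers 1.0500·0.8750 − ½·1.2000·0.8750² = 0.4594 m while stopping
person approaches 0.6000·(0.2500+0.8750) = 0.6750 m
margins: 0.1200+0.0400+0.0050 = 0.1650 m
S_min ≈ 0.2625+0.4594+0.6750+0.1650  ⇒  S_min = 2499/1600 m

S_min = 2499/1600 m = 1.5619 m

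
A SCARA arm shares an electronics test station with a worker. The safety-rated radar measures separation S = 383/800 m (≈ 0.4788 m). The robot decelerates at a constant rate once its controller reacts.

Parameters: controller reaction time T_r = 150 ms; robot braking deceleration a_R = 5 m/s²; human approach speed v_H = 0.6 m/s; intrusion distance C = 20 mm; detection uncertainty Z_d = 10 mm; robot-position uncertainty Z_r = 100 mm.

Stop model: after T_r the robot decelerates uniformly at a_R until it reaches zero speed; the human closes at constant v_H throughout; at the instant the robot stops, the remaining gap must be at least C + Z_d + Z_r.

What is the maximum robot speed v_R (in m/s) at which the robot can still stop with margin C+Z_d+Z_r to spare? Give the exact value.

v_R_max = 3/4 m/s = 0.7500 m/s

collect terms ⇒ (1/10)·v_R² + (27/100)·v_R + (-207/800) = 0
  disc = (27/100)² − 4·(1/10)·(-207/800) = 441/2500 ; √disc = 21/50
  v_R = (−(27/100) + 21/50) / (2·(1/10)) = 3/4 m/s
check:
braking lasts T_s = (3/4)/5 = 0.1500 s
reaction-phase robot travel = 0.7500·0.1500 = 0.1125 m
robot under decel: 0.7500²/(2·5.0000) = 0.0563 m
human over T_r+T_s: 0.6000·(0.1500+0.1500) = 0.1800 m
residual clearance needed = 0.0200+0.0100+0.1000 = 0.1300 m
sum ≈ 0.1125+0.0563+0.1800+0.1300 ≈ 0.4788 m = S ✓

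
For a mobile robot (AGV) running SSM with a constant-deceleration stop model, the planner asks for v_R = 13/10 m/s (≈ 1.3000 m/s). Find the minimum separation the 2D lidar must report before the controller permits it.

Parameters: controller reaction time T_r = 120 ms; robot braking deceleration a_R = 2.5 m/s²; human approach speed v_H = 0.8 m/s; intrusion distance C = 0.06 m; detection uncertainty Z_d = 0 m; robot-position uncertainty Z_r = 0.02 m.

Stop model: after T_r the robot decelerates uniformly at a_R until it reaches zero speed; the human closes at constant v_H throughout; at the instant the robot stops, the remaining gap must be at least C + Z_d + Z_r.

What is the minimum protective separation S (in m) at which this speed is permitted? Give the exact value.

braking lasts T_s = (13/10)/(5/2) = 0.5200 s
reaction-phase robot travel = 1.3000·0.1200 = 0.1560 m
braking distance = 1.3000²/(2·2.5000) = 0.3380 m
human closes 0.8000·0.6400 = 0.5120 m
residual clearance needed = 0.0600+0.0000+0.0200 = 0.0800 m
S_min ≈ 0.1560+0.3380+0.5120+0.0800  ⇒  S_min = 543/500 m

S_min = 543/500 m = 1.0860 m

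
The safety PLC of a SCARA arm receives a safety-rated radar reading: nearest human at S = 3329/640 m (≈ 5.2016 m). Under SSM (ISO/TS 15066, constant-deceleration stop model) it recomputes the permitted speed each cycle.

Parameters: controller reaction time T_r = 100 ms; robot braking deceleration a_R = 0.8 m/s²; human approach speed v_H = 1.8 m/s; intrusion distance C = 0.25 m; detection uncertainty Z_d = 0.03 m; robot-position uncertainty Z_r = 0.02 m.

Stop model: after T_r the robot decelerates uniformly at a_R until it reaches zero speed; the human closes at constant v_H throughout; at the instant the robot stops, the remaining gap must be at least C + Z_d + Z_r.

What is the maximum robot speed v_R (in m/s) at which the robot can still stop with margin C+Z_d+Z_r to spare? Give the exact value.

quadratic (5/8)·v² + (47/20)·v + (-15109/3200) = 0
  disc = (47/20)² − 4·(5/8)·(-15109/3200) = 110889/6400 ; √disc = 333/80
  v_R = (−(47/20) + 333/80) / (2·(5/8)) = 29/20 m/s
check:
stop time T_s = (29/20)/(4/5) = 1.8125 s
robot covers v_R·T_r = 1.4500·0.1000 = 0.1450 m before braking
robot under decel: 1.4500²/(2·0.8000) = 1.3141 m
human over T_r+T_s: 1.8000·(0.1000+1.8125) = 3.4425 m
margins: 0.2500+0.0300+0.0200 = 0.3000 m
sum ≈ 0.1450+1.3141+3.4425+0.3000 ≈ 5.2016 m = S ✓

v_R_max = 29/20 m/s = 1.4500 m/s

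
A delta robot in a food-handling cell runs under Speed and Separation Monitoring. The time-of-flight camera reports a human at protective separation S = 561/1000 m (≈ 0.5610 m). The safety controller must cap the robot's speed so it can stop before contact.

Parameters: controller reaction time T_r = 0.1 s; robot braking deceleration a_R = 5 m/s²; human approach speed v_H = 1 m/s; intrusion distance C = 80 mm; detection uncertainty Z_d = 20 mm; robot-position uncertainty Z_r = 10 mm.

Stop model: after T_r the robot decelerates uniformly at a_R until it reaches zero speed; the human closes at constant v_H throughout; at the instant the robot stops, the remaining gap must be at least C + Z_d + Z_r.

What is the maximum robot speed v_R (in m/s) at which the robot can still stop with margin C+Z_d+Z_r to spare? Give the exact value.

collect terms ⇒ (1/10)·v_R² + (3/10)·v_R + (-351/1000) = 0
  disc = (3/10)² − 4·(1/10)·(-351/1000) = 144/625 ; √disc = 12/25
  v_R = (−(3/10) + 12/25) / (2·(1/10)) = 9/10 m/s
check:
T_s = v_R/a_R = (9/10)/5 = 0.1800 s
robot covers v_R·T_r = 0.9000·0.1000 = 0.0900 m before braking
braking distance = 0.9000²/(2·5.0000) = 0.0810 m
person approaches 1.0000·(0.1000+0.1800) = 0.2800 m
margins: 0.0800+0.0200+0.0100 = 0.1100 m
sum ≈ 0.0900+0.0810+0.2800+0.1100 ≈ 0.5610 m = S ✓

v_R_max = 9/10 m/s = 0.9000 m/s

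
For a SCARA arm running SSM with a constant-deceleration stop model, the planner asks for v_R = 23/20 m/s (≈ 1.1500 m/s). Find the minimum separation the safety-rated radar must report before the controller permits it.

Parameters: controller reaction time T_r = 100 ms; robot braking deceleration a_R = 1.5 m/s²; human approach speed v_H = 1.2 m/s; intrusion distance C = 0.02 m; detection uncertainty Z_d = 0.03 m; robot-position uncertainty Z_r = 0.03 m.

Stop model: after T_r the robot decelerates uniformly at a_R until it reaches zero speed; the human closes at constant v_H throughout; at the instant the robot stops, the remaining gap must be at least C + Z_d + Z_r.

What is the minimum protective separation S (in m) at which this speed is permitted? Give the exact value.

stop time T_s = (23/20)/(3/2) = 0.7667 s
reaction-phase robot travel = 1.1500·0.1000 = 0.1150 m
robot under decel: 1.1500²/(2·1.5000) = 0.4408 m
person approaches 1.2000·(0.1000+0.7667) = 1.0400 m
residual clearance needed = 0.0200+0.0300+0.0300 = 0.0800 m
S_min ≈ 0.1150+0.4408+1.0400+0.0800  ⇒  S_min = 2011/1200 m

S_min = 2011/1200 m = 1.6758 m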